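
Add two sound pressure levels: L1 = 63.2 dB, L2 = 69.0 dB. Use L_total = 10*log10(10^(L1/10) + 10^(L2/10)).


10^(63.2/10) = 2.0893e+06
10^(69.0/10) = 7.94328e+06
Sum = 2.0893e+06 + 7.94328e+06 = 1.00326e+07
L_total = 10*log10(1.00326e+07) = 70.014 dB


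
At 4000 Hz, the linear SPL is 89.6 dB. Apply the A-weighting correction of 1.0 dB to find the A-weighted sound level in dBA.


A-weighting table: 4000 Hz -> 1.0 dB correction
SPL_A = SPL + correction = 89.6 + (1.0) = 90.6 dBA


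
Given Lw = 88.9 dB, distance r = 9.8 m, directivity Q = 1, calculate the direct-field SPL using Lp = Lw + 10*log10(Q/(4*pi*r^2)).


4*pi*r^2 = 4*pi*9.8^2 = 1206.87 m^2
Q / (4*pi*r^2) = 1 / 1206.87 = 0.00082859
Lp = 88.9 + 10*log10(0.00082859) = 58.083 dB


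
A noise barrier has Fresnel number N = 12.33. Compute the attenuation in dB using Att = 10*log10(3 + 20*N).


3 + 20*N = 3 + 20*12.33 = 249.6
Att = 10*log10(249.6) = 23.972 dB


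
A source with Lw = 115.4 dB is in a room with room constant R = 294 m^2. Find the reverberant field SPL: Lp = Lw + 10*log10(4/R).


4/R = 4/294 = 0.0136054
Lp = 115.4 + 10*log10(0.0136054) = 96.737 dB


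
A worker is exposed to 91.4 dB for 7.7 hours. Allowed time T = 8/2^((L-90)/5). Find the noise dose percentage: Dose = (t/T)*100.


T_allowed = 8 / 2^((91.4 - 90)/5) = 6.58873 hr
Dose = 7.7 / 6.58873 * 100 = 116.87 %


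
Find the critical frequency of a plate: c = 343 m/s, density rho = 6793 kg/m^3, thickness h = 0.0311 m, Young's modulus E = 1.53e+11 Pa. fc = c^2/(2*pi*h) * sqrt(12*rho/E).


12*rho/E = 12*6793/1.53e+11 = 5.32784e-07
sqrt(12*rho/E) = sqrt(5.32784e-07) = 0.000729921
c^2/(2*pi*h) = 343^2/(2*pi*0.0311) = 602071
fc = 602071 * 0.000729921 = 439.46 Hz


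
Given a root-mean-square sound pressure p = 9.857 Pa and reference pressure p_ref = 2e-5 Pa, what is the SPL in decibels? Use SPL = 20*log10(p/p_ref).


p / p_ref = 9.857 / 2e-5 = 492850
SPL = 20 * log10(492850) = 113.85 dB


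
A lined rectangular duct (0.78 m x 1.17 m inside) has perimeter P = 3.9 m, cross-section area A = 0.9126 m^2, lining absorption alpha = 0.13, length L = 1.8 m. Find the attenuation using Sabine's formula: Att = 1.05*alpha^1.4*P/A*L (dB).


alpha^1.4 = 0.13^1.4 = 0.0574805
Attenuation rate = 1.05 * alpha^1.4 * P / A
= 1.05 * 0.0574805 * 3.9 / 0.9126 = 0.257925 dB/m
Total Att = 0.257925 * 1.8 = 0.46427 dB


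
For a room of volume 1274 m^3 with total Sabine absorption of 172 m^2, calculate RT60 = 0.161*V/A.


RT60 = 0.161 * 1274 / 172 = 1.1925 s


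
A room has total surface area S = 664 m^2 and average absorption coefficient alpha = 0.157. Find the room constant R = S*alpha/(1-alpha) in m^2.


R = 664 * 0.157 / (1 - 0.157) = 123.66 m^2


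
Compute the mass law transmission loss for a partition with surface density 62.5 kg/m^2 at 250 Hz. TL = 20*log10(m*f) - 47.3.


m * f = 62.5 * 250 = 15625
20*log10(15625) = 83.8764 dB
TL = 83.8764 - 47.3 = 36.576 dB


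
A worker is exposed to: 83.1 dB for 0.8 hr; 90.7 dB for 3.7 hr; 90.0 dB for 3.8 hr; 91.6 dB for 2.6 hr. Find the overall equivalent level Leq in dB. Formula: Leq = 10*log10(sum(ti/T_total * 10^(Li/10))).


T_total = 0.8 + 3.7 + 3.8 + 2.6 = 10.9 hr
(0.8/10.9) * 10^(83.1/10) = 1.49852e+07
(3.7/10.9) * 10^(90.7/10) = 3.98818e+08
(3.8/10.9) * 10^(90.0/10) = 3.48624e+08
(2.6/10.9) * 10^(91.6/10) = 3.44784e+08
Sum = 1.49852e+07 + 3.98818e+08 + 3.48624e+08 + 3.44784e+08 = 1.10721e+09
Leq = 10*log10(1.10721e+09) = 90.442 dB


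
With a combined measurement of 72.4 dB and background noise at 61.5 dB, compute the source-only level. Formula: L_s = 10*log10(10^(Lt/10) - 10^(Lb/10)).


10^(72.4/10) = 1.7378e+07
10^(61.5/10) = 1.41254e+06
Difference = 1.7378e+07 - 1.41254e+06 = 1.59655e+07
L_source = 10*log10(1.59655e+07) = 72.032 dB


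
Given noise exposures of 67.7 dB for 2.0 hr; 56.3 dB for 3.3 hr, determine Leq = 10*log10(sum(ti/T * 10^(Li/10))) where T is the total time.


T_total = 2.0 + 3.3 = 5.3 hr
(2.0/5.3) * 10^(67.7/10) = 2.22205e+06
(3.3/5.3) * 10^(56.3/10) = 265606
Sum = 2.22205e+06 + 265606 = 2.48766e+06
Leq = 10*log10(2.48766e+06) = 63.958 dB


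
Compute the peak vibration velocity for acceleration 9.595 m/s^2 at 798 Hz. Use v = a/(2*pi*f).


omega = 2*pi*f = 2*pi*798 = 5013.98 rad/s
v = a / omega = 9.595 / 5013.98 = 0.0019136 m/s


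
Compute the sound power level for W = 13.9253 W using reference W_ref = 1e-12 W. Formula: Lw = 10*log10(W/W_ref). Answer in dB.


W / W_ref = 13.9253 / 1e-12 = 1.39253e+13
Lw = 10 * log10(1.39253e+13) = 131.44 dB


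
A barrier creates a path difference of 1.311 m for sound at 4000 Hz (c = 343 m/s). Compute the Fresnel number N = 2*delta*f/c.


N = 2*delta*f/c = 2*delta/lambda, where lambda = c/f
lambda = 343 / 4000 = 0.08575 m
N = 2 * 1.311 / 0.08575 = 30.577


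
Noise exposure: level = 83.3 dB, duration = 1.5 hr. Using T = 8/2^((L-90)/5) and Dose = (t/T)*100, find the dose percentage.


T_allowed = 8 / 2^((83.3 - 90)/5) = 20.2521 hr
Dose = 1.5 / 20.2521 * 100 = 7.4066 %


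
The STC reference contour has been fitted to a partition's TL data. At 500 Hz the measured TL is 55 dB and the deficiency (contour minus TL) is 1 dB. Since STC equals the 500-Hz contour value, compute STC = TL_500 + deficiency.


By ASTM E413, STC = value of the fitted reference contour at 500 Hz.
Contour value at 500 Hz = TL_500 + deficiency = 55 + 1 = 56
STC = 56


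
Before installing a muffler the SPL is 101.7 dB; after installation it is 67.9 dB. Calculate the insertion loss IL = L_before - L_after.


Insertion loss = SPL without muffler - SPL with muffler
IL = 101.7 - 67.9 = 33.8 dB


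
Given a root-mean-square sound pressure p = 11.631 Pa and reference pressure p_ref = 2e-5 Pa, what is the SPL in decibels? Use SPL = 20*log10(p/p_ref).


p / p_ref = 11.631 / 2e-5 = 581550
SPL = 20 * log10(581550) = 115.29 dB


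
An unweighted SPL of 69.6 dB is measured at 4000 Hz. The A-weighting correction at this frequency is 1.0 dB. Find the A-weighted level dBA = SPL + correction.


A-weighting table: 4000 Hz -> 1.0 dB correction
SPL_A = SPL + correction = 69.6 + (1.0) = 70.6 dBA


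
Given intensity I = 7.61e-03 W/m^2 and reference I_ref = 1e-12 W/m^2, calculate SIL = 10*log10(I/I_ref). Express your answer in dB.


I / I_ref = 7.61e-03 / 1e-12 = 7.61e+09
SIL = 10 * log10(7.61e+09) = 98.814 dB


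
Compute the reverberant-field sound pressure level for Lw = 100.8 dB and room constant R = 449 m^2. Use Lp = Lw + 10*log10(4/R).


4/R = 4/449 = 0.00890869
Lp = 100.8 + 10*log10(0.00890869) = 80.298 dB


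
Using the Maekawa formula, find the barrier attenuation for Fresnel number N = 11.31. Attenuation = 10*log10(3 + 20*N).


3 + 20*N = 3 + 20*11.31 = 229.2
Att = 10*log10(229.2) = 23.602 dB


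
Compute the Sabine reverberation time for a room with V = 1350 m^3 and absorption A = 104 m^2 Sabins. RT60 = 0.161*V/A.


RT60 = 0.161 * 1350 / 104 = 2.0899 s


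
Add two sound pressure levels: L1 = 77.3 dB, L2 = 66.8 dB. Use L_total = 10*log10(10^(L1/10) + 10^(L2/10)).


10^(77.3/10) = 5.37032e+07
10^(66.8/10) = 4.7863e+06
Sum = 5.37032e+07 + 4.7863e+06 = 5.84895e+07
L_total = 10*log10(5.84895e+07) = 77.671 dB


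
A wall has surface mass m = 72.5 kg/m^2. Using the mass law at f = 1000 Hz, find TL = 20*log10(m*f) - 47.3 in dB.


m * f = 72.5 * 1000 = 72500
20*log10(72500) = 97.2068 dB
TL = 97.2068 - 47.3 = 49.907 dB


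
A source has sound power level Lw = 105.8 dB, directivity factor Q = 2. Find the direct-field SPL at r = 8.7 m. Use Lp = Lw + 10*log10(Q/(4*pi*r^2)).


4*pi*r^2 = 4*pi*8.7^2 = 951.149 m^2
Q / (4*pi*r^2) = 2 / 951.149 = 0.00210272
Lp = 105.8 + 10*log10(0.00210272) = 79.028 dB


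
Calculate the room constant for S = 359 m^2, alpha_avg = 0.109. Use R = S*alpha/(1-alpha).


R = 359 * 0.109 / (1 - 0.109) = 43.918 m^2


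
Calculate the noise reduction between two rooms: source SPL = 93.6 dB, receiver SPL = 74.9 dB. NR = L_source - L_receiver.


NR = L_source - L_receiver (difference between source and receiving room levels)
NR = 93.6 - 74.9 = 18.7 dB


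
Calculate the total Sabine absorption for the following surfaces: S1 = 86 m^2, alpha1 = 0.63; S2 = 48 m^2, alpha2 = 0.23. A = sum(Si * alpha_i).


86 * 0.63 = 54.18
48 * 0.23 = 11.04
A_total = 54.18 + 11.04 = 65.22 m^2


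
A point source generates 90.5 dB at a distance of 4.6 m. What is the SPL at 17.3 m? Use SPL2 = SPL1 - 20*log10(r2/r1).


r2/r1 = 17.3/4.6 = 3.76087
Correction = 20*log10(3.76087) = 11.5058 dB
SPL2 = 90.5 - 11.5058 = 78.994 dB


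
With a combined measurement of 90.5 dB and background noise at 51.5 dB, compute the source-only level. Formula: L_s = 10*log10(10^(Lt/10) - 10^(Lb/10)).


10^(90.5/10) = 1.12202e+09
10^(51.5/10) = 141254
Difference = 1.12202e+09 - 141254 = 1.12188e+09
L_source = 10*log10(1.12188e+09) = 90.499 dB


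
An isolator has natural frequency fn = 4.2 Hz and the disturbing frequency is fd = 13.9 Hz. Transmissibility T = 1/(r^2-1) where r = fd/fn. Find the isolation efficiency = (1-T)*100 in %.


r = 13.9 / 4.2 = 3.30952
r^2 - 1 = 3.30952^2 - 1 = 9.95292
T = 1/9.95292 = 0.100473
Efficiency = (1 - 0.100473)*100 = 89.953 %


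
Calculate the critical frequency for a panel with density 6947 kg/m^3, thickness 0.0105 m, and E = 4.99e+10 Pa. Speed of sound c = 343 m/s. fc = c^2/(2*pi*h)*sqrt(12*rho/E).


12*rho/E = 12*6947/4.99e+10 = 1.67062e-06
sqrt(12*rho/E) = sqrt(1.67062e-06) = 0.00129252
c^2/(2*pi*h) = 343^2/(2*pi*0.0105) = 1.78328e+06
fc = 1.78328e+06 * 0.00129252 = 2304.9 Hz


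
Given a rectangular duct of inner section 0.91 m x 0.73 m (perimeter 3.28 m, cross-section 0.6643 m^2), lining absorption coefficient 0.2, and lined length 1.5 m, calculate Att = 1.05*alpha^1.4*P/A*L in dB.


alpha^1.4 = 0.2^1.4 = 0.105061
Attenuation rate = 1.05 * alpha^1.4 * P / A
= 1.05 * 0.105061 * 3.28 / 0.6643 = 0.544679 dB/m
Total Att = 0.544679 * 1.5 = 0.81702 dB


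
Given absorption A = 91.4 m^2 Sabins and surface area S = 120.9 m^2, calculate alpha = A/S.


Absorption coefficient = absorbed power / incident power
alpha = A / S = 91.4 / 120.9 = 0.756


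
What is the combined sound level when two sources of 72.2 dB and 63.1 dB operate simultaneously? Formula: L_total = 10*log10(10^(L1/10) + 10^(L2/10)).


10^(72.2/10) = 1.65959e+07
10^(63.1/10) = 2.04174e+06
Sum = 1.65959e+07 + 2.04174e+06 = 1.86376e+07
L_total = 10*log10(1.86376e+07) = 72.704 dB


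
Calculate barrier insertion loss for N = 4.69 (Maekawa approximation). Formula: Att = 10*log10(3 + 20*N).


3 + 20*N = 3 + 20*4.69 = 96.8
Att = 10*log10(96.8) = 19.859 dB


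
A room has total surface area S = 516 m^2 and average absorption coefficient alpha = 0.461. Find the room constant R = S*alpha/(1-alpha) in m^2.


R = 516 * 0.461 / (1 - 0.461) = 441.33 m^2


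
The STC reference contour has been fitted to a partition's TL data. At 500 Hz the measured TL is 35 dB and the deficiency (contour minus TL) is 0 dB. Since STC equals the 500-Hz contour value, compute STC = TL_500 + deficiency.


By ASTM E413, STC = value of the fitted reference contour at 500 Hz.
Contour value at 500 Hz = TL_500 + deficiency = 35 + 0 = 35
STC = 35


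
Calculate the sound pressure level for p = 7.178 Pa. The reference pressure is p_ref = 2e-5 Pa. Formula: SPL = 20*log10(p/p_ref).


p / p_ref = 7.178 / 2e-5 = 358900
SPL = 20 * log10(358900) = 111.1 dB


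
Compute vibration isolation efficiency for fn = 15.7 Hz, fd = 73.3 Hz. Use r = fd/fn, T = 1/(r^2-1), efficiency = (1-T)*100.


r = 73.3 / 15.7 = 4.66879
r^2 - 1 = 4.66879^2 - 1 = 20.7976
T = 1/20.7976 = 0.0480825
Efficiency = (1 - 0.0480825)*100 = 95.192 %


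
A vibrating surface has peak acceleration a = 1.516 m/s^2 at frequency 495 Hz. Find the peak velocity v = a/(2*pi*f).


omega = 2*pi*f = 2*pi*495 = 3110.18 rad/s
v = a / omega = 1.516 / 3110.18 = 0.00048743 m/s


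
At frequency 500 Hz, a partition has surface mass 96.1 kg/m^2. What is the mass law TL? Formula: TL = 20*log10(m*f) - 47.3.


m * f = 96.1 * 500 = 48050
20*log10(48050) = 93.6339 dB
TL = 93.6339 - 47.3 = 46.334 dB


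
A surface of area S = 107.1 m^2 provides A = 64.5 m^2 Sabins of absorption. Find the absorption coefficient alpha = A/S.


Absorption coefficient = absorbed power / incident power
alpha = A / S = 64.5 / 107.1 = 0.60224


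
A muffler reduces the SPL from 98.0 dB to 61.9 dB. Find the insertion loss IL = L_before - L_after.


Insertion loss = SPL without muffler - SPL with muffler
IL = 98.0 - 61.9 = 36.1 dB


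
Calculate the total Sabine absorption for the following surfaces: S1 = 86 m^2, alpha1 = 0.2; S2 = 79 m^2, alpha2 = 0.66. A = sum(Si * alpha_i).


86 * 0.2 = 17.2
79 * 0.66 = 52.14
A_total = 17.2 + 52.14 = 69.34 m^2


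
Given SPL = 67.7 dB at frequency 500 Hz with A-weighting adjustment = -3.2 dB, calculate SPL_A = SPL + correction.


A-weighting table: 500 Hz -> -3.2 dB correction
SPL_A = SPL + correction = 67.7 + (-3.2) = 64.5 dBA


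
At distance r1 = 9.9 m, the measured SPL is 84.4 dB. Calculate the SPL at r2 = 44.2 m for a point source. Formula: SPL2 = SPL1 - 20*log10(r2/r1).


r2/r1 = 44.2/9.9 = 4.46465
Correction = 20*log10(4.46465) = 12.9957 dB
SPL2 = 84.4 - 12.9957 = 71.404 dB


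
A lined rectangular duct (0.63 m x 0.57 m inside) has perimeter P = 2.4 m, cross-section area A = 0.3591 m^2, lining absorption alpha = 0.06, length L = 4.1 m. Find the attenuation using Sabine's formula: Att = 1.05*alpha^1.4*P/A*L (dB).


alpha^1.4 = 0.06^1.4 = 0.0194721
Attenuation rate = 1.05 * alpha^1.4 * P / A
= 1.05 * 0.0194721 * 2.4 / 0.3591 = 0.136646 dB/m
Total Att = 0.136646 * 4.1 = 0.56025 dB


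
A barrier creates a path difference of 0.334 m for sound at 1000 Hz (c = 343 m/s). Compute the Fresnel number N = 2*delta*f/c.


N = 2*delta*f/c = 2*delta/lambda, where lambda = c/f
lambda = 343 / 1000 = 0.343 m
N = 2 * 0.334 / 0.343 = 1.9475


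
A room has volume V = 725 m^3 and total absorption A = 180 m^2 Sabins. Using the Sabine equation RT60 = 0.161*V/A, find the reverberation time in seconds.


RT60 = 0.161 * 725 / 180 = 0.64847 s


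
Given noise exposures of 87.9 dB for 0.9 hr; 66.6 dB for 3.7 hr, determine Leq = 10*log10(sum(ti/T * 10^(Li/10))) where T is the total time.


T_total = 0.9 + 3.7 = 4.6 hr
(0.9/4.6) * 10^(87.9/10) = 1.20638e+08
(3.7/4.6) * 10^(66.6/10) = 3.67658e+06
Sum = 1.20638e+08 + 3.67658e+06 = 1.24315e+08
Leq = 10*log10(1.24315e+08) = 80.945 dB


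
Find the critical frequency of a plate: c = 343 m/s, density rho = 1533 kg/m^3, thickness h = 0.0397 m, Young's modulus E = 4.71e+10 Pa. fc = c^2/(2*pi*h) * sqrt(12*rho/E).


12*rho/E = 12*1533/4.71e+10 = 3.90573e-07
sqrt(12*rho/E) = sqrt(3.90573e-07) = 0.000624958
c^2/(2*pi*h) = 343^2/(2*pi*0.0397) = 471648
fc = 471648 * 0.000624958 = 294.76 Hz


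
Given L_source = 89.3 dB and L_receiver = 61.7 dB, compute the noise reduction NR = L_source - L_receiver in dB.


NR = L_source - L_receiver (difference between source and receiving room levels)
NR = 89.3 - 61.7 = 27.6 dB


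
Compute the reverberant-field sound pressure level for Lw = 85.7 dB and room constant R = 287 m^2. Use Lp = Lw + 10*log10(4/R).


4/R = 4/287 = 0.0139373
Lp = 85.7 + 10*log10(0.0139373) = 67.142 dB


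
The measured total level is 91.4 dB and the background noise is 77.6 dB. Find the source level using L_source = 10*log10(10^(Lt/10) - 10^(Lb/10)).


10^(91.4/10) = 1.38038e+09
10^(77.6/10) = 5.7544e+07
Difference = 1.38038e+09 - 5.7544e+07 = 1.32284e+09
L_source = 10*log10(1.32284e+09) = 91.215 dB


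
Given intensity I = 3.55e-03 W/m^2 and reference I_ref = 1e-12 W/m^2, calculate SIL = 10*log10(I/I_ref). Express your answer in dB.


I / I_ref = 3.55e-03 / 1e-12 = 3.55e+09
SIL = 10 * log10(3.55e+09) = 95.502 dB


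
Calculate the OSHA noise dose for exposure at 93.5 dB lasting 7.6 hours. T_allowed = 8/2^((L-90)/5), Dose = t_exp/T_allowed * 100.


T_allowed = 8 / 2^((93.5 - 90)/5) = 4.92458 hr
Dose = 7.6 / 4.92458 * 100 = 154.33 %


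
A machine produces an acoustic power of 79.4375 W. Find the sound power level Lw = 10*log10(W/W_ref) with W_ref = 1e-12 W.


W / W_ref = 79.4375 / 1e-12 = 7.94375e+13
Lw = 10 * log10(7.94375e+13) = 139 dB


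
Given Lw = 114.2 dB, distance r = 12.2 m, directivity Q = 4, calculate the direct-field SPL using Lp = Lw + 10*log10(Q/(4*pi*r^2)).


4*pi*r^2 = 4*pi*12.2^2 = 1870.38 m^2
Q / (4*pi*r^2) = 4 / 1870.38 = 0.0021386
Lp = 114.2 + 10*log10(0.0021386) = 87.501 dB


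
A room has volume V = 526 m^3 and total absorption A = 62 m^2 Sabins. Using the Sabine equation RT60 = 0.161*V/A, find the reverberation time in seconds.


RT60 = 0.161 * 526 / 62 = 1.3659 s


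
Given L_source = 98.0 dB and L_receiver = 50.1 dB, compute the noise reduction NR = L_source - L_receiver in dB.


NR = L_source - L_receiver (difference between source and receiving room levels)
NR = 98.0 - 50.1 = 47.9 dB


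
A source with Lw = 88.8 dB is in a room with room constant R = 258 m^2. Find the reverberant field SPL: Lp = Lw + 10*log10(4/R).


4/R = 4/258 = 0.0155039
Lp = 88.8 + 10*log10(0.0155039) = 70.704 dB


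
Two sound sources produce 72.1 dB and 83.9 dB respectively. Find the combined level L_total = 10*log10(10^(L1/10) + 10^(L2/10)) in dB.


10^(72.1/10) = 1.62181e+07
10^(83.9/10) = 2.45471e+08
Sum = 1.62181e+07 + 2.45471e+08 = 2.61689e+08
L_total = 10*log10(2.61689e+08) = 84.178 dB


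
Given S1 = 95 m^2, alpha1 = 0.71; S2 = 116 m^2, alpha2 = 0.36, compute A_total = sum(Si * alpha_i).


95 * 0.71 = 67.45
116 * 0.36 = 41.76
A_total = 67.45 + 41.76 = 109.21 m^2


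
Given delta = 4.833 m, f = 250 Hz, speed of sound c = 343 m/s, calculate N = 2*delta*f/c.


N = 2*delta*f/c = 2*delta/lambda, where lambda = c/f
lambda = 343 / 250 = 1.372 m
N = 2 * 4.833 / 1.372 = 7.0452


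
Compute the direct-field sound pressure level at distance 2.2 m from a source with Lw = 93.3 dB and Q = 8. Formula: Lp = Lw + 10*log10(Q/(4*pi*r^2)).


4*pi*r^2 = 4*pi*2.2^2 = 60.8212 m^2
Q / (4*pi*r^2) = 8 / 60.8212 = 0.131533
Lp = 93.3 + 10*log10(0.131533) = 84.49 dB


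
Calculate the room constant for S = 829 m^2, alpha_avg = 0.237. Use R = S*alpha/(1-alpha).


R = 829 * 0.237 / (1 - 0.237) = 257.5 m^2


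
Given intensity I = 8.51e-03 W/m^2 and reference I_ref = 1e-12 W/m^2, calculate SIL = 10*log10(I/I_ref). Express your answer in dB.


I / I_ref = 8.51e-03 / 1e-12 = 8.51e+09
SIL = 10 * log10(8.51e+09) = 99.299 dB


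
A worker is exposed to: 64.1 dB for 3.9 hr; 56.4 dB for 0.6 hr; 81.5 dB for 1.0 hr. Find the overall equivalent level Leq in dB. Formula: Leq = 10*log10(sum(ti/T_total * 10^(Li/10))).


T_total = 3.9 + 0.6 + 1.0 = 5.5 hr
(3.9/5.5) * 10^(64.1/10) = 1.82264e+06
(0.6/5.5) * 10^(56.4/10) = 47619.9
(1.0/5.5) * 10^(81.5/10) = 2.56825e+07
Sum = 1.82264e+06 + 47619.9 + 2.56825e+07 = 2.75528e+07
Leq = 10*log10(2.75528e+07) = 74.402 dB


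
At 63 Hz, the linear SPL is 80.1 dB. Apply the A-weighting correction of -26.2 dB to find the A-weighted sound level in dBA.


A-weighting table: 63 Hz -> -26.2 dB correction
SPL_A = SPL + correction = 80.1 + (-26.2) = 53.9 dBA


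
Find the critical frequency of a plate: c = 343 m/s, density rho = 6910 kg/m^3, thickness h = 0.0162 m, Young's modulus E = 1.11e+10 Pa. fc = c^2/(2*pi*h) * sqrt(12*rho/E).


12*rho/E = 12*6910/1.11e+10 = 7.47027e-06
sqrt(12*rho/E) = sqrt(7.47027e-06) = 0.00273318
c^2/(2*pi*h) = 343^2/(2*pi*0.0162) = 1.15583e+06
fc = 1.15583e+06 * 0.00273318 = 3159.1 Hz


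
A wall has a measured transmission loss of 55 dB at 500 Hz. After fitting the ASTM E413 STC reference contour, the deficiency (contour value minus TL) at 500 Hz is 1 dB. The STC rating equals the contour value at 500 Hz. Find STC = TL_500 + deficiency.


By ASTM E413, STC = value of the fitted reference contour at 500 Hz.
Contour value at 500 Hz = TL_500 + deficiency = 55 + 1 = 56
STC = 56


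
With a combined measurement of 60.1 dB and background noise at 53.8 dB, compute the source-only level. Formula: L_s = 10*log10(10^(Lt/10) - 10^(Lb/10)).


10^(60.1/10) = 1.02329e+06
10^(53.8/10) = 239883
Difference = 1.02329e+06 - 239883 = 783407
L_source = 10*log10(783407) = 58.94 dB


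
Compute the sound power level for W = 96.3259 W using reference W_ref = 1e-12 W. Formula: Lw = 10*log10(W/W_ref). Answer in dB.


W / W_ref = 96.3259 / 1e-12 = 9.63259e+13
Lw = 10 * log10(9.63259e+13) = 139.84 dB


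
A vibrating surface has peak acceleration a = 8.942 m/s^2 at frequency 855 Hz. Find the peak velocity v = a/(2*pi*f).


omega = 2*pi*f = 2*pi*855 = 5372.12 rad/s
v = a / omega = 8.942 / 5372.12 = 0.0016645 m/s


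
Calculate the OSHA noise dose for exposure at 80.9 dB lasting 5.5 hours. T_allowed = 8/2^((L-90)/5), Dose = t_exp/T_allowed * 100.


T_allowed = 8 / 2^((80.9 - 90)/5) = 28.2465 hr
Dose = 5.5 / 28.2465 * 100 = 19.471 %


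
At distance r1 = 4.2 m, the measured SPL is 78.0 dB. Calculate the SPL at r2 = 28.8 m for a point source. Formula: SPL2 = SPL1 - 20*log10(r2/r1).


r2/r1 = 28.8/4.2 = 6.85714
Correction = 20*log10(6.85714) = 16.7229 dB
SPL2 = 78.0 - 16.7229 = 61.277 dB


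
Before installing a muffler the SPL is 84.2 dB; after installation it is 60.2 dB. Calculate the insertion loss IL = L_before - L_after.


Insertion loss = SPL without muffler - SPL with muffler
IL = 84.2 - 60.2 = 24 dB


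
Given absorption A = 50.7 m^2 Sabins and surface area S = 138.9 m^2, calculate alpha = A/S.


Absorption coefficient = absorbed power / incident power
alpha = A / S = 50.7 / 138.9 = 0.36501


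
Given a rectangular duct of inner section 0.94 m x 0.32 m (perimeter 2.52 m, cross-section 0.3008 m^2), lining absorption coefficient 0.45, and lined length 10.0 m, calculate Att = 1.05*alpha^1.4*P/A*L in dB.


alpha^1.4 = 0.45^1.4 = 0.326962
Attenuation rate = 1.05 * alpha^1.4 * P / A
= 1.05 * 0.326962 * 2.52 / 0.3008 = 2.87614 dB/m
Total Att = 2.87614 * 10.0 = 28.761 dB


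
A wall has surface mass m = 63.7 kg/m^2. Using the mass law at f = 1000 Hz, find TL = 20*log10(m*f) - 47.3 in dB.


m * f = 63.7 * 1000 = 63700
20*log10(63700) = 96.0828 dB
TL = 96.0828 - 47.3 = 48.783 dB


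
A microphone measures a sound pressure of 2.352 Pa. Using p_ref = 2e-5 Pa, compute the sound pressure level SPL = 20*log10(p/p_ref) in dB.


p / p_ref = 2.352 / 2e-5 = 117600
SPL = 20 * log10(117600) = 101.41 dB


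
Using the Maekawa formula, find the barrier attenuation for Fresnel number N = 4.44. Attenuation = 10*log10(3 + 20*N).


3 + 20*N = 3 + 20*4.44 = 91.8
Att = 10*log10(91.8) = 19.628 dB


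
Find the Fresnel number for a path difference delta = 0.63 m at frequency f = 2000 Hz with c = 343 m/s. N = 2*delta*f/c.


N = 2*delta*f/c = 2*delta/lambda, where lambda = c/f
lambda = 343 / 2000 = 0.1715 m
N = 2 * 0.63 / 0.1715 = 7.3469


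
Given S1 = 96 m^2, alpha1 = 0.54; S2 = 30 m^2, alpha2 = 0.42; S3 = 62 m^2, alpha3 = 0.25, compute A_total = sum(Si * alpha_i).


96 * 0.54 = 51.84
30 * 0.42 = 12.6
62 * 0.25 = 15.5
A_total = 51.84 + 12.6 + 15.5 = 79.94 m^2


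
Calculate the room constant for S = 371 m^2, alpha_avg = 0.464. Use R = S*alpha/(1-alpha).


R = 371 * 0.464 / (1 - 0.464) = 321.16 m^2


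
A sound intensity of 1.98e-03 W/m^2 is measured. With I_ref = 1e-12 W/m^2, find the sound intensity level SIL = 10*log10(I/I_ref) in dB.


I / I_ref = 1.98e-03 / 1e-12 = 1.98e+09
SIL = 10 * log10(1.98e+09) = 92.967 dB


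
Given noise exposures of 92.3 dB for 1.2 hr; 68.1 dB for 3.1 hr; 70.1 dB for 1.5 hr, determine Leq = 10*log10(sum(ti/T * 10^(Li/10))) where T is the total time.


T_total = 1.2 + 3.1 + 1.5 = 5.8 hr
(1.2/5.8) * 10^(92.3/10) = 3.51361e+08
(3.1/5.8) * 10^(68.1/10) = 3.45091e+06
(1.5/5.8) * 10^(70.1/10) = 2.64645e+06
Sum = 3.51361e+08 + 3.45091e+06 + 2.64645e+06 = 3.57458e+08
Leq = 10*log10(3.57458e+08) = 85.532 dB


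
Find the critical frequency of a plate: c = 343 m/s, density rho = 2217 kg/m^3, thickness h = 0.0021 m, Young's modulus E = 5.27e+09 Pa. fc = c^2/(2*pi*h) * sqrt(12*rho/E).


12*rho/E = 12*2217/5.27e+09 = 5.0482e-06
sqrt(12*rho/E) = sqrt(5.0482e-06) = 0.00224682
c^2/(2*pi*h) = 343^2/(2*pi*0.0021) = 8.91639e+06
fc = 8.91639e+06 * 0.00224682 = 20034 Hz


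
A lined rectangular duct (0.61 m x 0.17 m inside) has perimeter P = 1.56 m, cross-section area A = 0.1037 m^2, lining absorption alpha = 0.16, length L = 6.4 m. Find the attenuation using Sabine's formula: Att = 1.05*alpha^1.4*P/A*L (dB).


alpha^1.4 = 0.16^1.4 = 0.076872
Attenuation rate = 1.05 * alpha^1.4 * P / A
= 1.05 * 0.076872 * 1.56 / 0.1037 = 1.21424 dB/m
Total Att = 1.21424 * 6.4 = 7.7711 dB


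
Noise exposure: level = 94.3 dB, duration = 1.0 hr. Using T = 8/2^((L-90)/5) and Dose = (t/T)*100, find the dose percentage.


T_allowed = 8 / 2^((94.3 - 90)/5) = 4.40762 hr
Dose = 1.0 / 4.40762 * 100 = 22.688 %


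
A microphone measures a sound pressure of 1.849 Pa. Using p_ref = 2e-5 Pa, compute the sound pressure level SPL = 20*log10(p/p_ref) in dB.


p / p_ref = 1.849 / 2e-5 = 92450
SPL = 20 * log10(92450) = 99.318 dB


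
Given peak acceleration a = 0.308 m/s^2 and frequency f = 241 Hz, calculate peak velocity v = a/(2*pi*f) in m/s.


omega = 2*pi*f = 2*pi*241 = 1514.25 rad/s
v = a / omega = 0.308 / 1514.25 = 0.0002034 m/s


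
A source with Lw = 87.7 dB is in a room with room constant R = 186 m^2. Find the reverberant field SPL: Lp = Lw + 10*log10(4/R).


4/R = 4/186 = 0.0215054
Lp = 87.7 + 10*log10(0.0215054) = 71.025 dB


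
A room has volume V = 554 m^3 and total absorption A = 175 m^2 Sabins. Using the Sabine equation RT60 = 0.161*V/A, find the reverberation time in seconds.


RT60 = 0.161 * 554 / 175 = 0.50968 s


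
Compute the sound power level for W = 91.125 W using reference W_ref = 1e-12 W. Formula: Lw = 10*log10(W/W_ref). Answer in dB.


W / W_ref = 91.125 / 1e-12 = 9.1125e+13
Lw = 10 * log10(9.1125e+13) = 139.6 dB


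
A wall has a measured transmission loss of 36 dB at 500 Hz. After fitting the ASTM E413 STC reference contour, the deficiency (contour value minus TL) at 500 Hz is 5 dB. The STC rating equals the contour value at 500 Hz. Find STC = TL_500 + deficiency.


By ASTM E413, STC = value of the fitted reference contour at 500 Hz.
Contour value at 500 Hz = TL_500 + deficiency = 36 + 5 = 41
STC = 41


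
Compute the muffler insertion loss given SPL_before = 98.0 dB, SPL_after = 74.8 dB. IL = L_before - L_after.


Insertion loss = SPL without muffler - SPL with muffler
IL = 98.0 - 74.8 = 23.2 dB


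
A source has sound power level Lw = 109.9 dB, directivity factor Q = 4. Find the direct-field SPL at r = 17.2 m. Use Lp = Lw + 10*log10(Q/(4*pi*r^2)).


4*pi*r^2 = 4*pi*17.2^2 = 3717.64 m^2
Q / (4*pi*r^2) = 4 / 3717.64 = 0.00107595
Lp = 109.9 + 10*log10(0.00107595) = 80.218 dB


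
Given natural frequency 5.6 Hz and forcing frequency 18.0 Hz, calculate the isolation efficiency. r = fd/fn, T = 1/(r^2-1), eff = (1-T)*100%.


r = 18.0 / 5.6 = 3.21429
r^2 - 1 = 3.21429^2 - 1 = 9.33166
T = 1/9.33166 = 0.107162
Efficiency = (1 - 0.107162)*100 = 89.284 %


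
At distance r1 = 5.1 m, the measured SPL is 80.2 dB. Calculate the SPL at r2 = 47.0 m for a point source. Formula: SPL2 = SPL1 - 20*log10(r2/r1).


r2/r1 = 47.0/5.1 = 9.21569
Correction = 20*log10(9.21569) = 19.2906 dB
SPL2 = 80.2 - 19.2906 = 60.909 dB


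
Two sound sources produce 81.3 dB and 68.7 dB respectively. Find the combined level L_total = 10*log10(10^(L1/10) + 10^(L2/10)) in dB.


10^(81.3/10) = 1.34896e+08
10^(68.7/10) = 7.4131e+06
Sum = 1.34896e+08 + 7.4131e+06 = 1.42309e+08
L_total = 10*log10(1.42309e+08) = 81.532 dB


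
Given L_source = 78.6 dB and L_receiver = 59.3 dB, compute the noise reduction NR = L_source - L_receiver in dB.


NR = L_source - L_receiver (difference between source and receiving room levels)
NR = 78.6 - 59.3 = 19.3 dB


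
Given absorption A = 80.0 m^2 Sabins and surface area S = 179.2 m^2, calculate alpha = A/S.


Absorption coefficient = absorbed power / incident power
alpha = A / S = 80.0 / 179.2 = 0.44643


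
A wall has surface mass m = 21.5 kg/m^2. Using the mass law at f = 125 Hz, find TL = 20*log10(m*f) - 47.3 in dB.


m * f = 21.5 * 125 = 2687.5
20*log10(2687.5) = 68.587 dB
TL = 68.587 - 47.3 = 21.287 dB


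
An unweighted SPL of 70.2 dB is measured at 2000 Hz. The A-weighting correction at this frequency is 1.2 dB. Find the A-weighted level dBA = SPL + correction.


A-weighting table: 2000 Hz -> 1.2 dB correction
SPL_A = SPL + correction = 70.2 + (1.2) = 71.4 dBA


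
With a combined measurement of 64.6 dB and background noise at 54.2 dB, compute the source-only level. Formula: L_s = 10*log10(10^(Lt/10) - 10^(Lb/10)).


10^(64.6/10) = 2.88403e+06
10^(54.2/10) = 263027
Difference = 2.88403e+06 - 263027 = 2.621e+06
L_source = 10*log10(2.621e+06) = 64.185 dB


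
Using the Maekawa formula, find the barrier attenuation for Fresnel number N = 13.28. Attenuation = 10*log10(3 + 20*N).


3 + 20*N = 3 + 20*13.28 = 268.6
Att = 10*log10(268.6) = 24.291 dB


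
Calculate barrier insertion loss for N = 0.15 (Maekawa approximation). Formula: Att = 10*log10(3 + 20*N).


3 + 20*N = 3 + 20*0.15 = 6
Att = 10*log10(6) = 7.7815 dB


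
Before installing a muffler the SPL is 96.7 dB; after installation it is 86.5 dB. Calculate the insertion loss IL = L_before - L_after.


Insertion loss = SPL without muffler - SPL with muffler
IL = 96.7 - 86.5 = 10.2 dB


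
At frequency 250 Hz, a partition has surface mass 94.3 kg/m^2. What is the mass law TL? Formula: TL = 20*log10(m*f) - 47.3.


m * f = 94.3 * 250 = 23575
20*log10(23575) = 87.449 dB
TL = 87.449 - 47.3 = 40.149 dB


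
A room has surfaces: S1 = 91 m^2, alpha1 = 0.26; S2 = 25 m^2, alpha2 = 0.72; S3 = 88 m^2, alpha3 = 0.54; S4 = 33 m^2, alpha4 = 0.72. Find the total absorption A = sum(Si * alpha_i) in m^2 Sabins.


91 * 0.26 = 23.66
25 * 0.72 = 18
88 * 0.54 = 47.52
33 * 0.72 = 23.76
A_total = 23.66 + 18 + 47.52 + 23.76 = 112.94 m^2


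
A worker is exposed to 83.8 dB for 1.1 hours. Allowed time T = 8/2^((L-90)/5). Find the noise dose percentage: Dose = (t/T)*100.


T_allowed = 8 / 2^((83.8 - 90)/5) = 18.8959 hr
Dose = 1.1 / 18.8959 * 100 = 5.8214 %


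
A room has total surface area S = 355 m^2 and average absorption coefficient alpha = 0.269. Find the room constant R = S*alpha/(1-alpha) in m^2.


R = 355 * 0.269 / (1 - 0.269) = 130.64 m^2


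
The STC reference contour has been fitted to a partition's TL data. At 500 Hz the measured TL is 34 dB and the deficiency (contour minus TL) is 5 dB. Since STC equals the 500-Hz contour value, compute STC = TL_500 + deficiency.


By ASTM E413, STC = value of the fitted reference contour at 500 Hz.
Contour value at 500 Hz = TL_500 + deficiency = 34 + 5 = 39
STC = 39


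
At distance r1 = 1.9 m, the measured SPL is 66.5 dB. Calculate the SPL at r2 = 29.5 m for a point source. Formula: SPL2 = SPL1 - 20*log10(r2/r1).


r2/r1 = 29.5/1.9 = 15.5263
Correction = 20*log10(15.5263) = 23.8214 dB
SPL2 = 66.5 - 23.8214 = 42.679 dB


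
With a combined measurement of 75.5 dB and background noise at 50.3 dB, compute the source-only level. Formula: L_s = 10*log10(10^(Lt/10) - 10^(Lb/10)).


10^(75.5/10) = 3.54813e+07
10^(50.3/10) = 107152
Difference = 3.54813e+07 - 107152 = 3.53741e+07
L_source = 10*log10(3.53741e+07) = 75.487 dB


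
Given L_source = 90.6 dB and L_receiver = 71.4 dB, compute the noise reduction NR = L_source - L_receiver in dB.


NR = L_source - L_receiver (difference between source and receiving room levels)
NR = 90.6 - 71.4 = 19.2 dB


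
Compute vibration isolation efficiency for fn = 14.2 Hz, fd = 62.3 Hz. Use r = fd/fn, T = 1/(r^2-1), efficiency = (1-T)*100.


r = 62.3 / 14.2 = 4.38732
r^2 - 1 = 4.38732^2 - 1 = 18.2486
T = 1/18.2486 = 0.0547987
Efficiency = (1 - 0.0547987)*100 = 94.52 %


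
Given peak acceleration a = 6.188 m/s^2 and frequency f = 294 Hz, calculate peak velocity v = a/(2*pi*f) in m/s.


omega = 2*pi*f = 2*pi*294 = 1847.26 rad/s
v = a / omega = 6.188 / 1847.26 = 0.0033498 m/s


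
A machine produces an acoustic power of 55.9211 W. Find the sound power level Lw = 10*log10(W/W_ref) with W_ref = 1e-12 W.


W / W_ref = 55.9211 / 1e-12 = 5.59211e+13
Lw = 10 * log10(5.59211e+13) = 137.48 dB


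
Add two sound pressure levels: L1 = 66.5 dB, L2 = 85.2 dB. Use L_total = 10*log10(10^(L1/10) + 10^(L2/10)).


10^(66.5/10) = 4.46684e+06
10^(85.2/10) = 3.31131e+08
Sum = 4.46684e+06 + 3.31131e+08 = 3.35598e+08
L_total = 10*log10(3.35598e+08) = 85.258 dB


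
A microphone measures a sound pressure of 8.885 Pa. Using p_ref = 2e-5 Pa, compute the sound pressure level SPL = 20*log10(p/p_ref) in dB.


p / p_ref = 8.885 / 2e-5 = 444250
SPL = 20 * log10(444250) = 112.95 dB


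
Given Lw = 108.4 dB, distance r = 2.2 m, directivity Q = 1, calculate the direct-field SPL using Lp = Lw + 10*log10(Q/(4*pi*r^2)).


4*pi*r^2 = 4*pi*2.2^2 = 60.8212 m^2
Q / (4*pi*r^2) = 1 / 60.8212 = 0.0164416
Lp = 108.4 + 10*log10(0.0164416) = 90.559 dB


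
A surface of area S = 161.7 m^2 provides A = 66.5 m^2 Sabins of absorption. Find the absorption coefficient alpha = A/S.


Absorption coefficient = absorbed power / incident power
alpha = A / S = 66.5 / 161.7 = 0.41126


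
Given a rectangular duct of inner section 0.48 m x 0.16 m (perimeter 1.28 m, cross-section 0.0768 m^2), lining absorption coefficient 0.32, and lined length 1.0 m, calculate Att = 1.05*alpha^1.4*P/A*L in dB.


alpha^1.4 = 0.32^1.4 = 0.202866
Attenuation rate = 1.05 * alpha^1.4 * P / A
= 1.05 * 0.202866 * 1.28 / 0.0768 = 3.55016 dB/m
Total Att = 3.55016 * 1.0 = 3.5502 dB


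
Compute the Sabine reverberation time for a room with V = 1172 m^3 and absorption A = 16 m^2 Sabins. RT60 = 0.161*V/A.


RT60 = 0.161 * 1172 / 16 = 11.793 s


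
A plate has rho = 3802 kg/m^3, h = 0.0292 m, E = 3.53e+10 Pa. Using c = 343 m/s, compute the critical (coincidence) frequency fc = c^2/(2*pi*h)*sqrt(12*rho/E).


12*rho/E = 12*3802/3.53e+10 = 1.29246e-06
sqrt(12*rho/E) = sqrt(1.29246e-06) = 0.00113686
c^2/(2*pi*h) = 343^2/(2*pi*0.0292) = 641247
fc = 641247 * 0.00113686 = 729.01 Hz


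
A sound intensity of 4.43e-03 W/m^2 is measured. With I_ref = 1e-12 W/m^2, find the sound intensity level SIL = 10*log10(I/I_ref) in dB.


I / I_ref = 4.43e-03 / 1e-12 = 4.43e+09
SIL = 10 * log10(4.43e+09) = 96.464 dB


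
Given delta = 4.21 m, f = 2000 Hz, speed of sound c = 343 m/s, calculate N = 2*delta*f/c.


N = 2*delta*f/c = 2*delta/lambda, where lambda = c/f
lambda = 343 / 2000 = 0.1715 m
N = 2 * 4.21 / 0.1715 = 49.096


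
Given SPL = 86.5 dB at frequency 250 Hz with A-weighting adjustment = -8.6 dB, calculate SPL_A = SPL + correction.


A-weighting table: 250 Hz -> -8.6 dB correction
SPL_A = SPL + correction = 86.5 + (-8.6) = 77.9 dBA


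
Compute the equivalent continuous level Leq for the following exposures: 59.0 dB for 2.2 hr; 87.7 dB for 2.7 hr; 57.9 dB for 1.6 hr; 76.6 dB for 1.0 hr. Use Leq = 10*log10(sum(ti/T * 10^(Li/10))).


T_total = 2.2 + 2.7 + 1.6 + 1.0 = 7.5 hr
(2.2/7.5) * 10^(59.0/10) = 233003
(2.7/7.5) * 10^(87.7/10) = 2.11984e+08
(1.6/7.5) * 10^(57.9/10) = 131540
(1.0/7.5) * 10^(76.6/10) = 6.09451e+06
Sum = 233003 + 2.11984e+08 + 131540 + 6.09451e+06 = 2.18443e+08
Leq = 10*log10(2.18443e+08) = 83.393 dB


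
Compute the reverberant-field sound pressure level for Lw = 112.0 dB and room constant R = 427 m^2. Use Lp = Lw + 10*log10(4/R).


4/R = 4/427 = 0.00936768
Lp = 112.0 + 10*log10(0.00936768) = 91.716 dB


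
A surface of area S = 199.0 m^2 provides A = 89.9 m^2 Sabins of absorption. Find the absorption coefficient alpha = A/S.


Absorption coefficient = absorbed power / incident power
alpha = A / S = 89.9 / 199.0 = 0.45176


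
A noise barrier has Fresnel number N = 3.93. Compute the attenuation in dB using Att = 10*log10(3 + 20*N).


3 + 20*N = 3 + 20*3.93 = 81.6
Att = 10*log10(81.6) = 19.117 dB


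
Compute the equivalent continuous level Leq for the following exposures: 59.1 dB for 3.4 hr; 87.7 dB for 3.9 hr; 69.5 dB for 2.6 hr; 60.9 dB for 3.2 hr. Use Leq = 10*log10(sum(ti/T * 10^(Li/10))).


T_total = 3.4 + 3.9 + 2.6 + 3.2 = 13.1 hr
(3.4/13.1) * 10^(59.1/10) = 210964
(3.9/13.1) * 10^(87.7/10) = 1.75305e+08
(2.6/13.1) * 10^(69.5/10) = 1.76889e+06
(3.2/13.1) * 10^(60.9/10) = 300524
Sum = 210964 + 1.75305e+08 + 1.76889e+06 + 300524 = 1.77585e+08
Leq = 10*log10(1.77585e+08) = 82.494 dB


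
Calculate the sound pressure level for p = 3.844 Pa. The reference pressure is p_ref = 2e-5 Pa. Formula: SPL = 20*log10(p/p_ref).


p / p_ref = 3.844 / 2e-5 = 192200
SPL = 20 * log10(192200) = 105.68 dB


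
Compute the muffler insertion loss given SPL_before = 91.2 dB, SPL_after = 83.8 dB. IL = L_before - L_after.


Insertion loss = SPL without muffler - SPL with muffler
IL = 91.2 - 83.8 = 7.4 dB


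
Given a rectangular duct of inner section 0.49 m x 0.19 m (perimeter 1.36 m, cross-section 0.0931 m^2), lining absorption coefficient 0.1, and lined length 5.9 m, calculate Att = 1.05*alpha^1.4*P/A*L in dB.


alpha^1.4 = 0.1^1.4 = 0.0398107
Attenuation rate = 1.05 * alpha^1.4 * P / A
= 1.05 * 0.0398107 * 1.36 / 0.0931 = 0.61063 dB/m
Total Att = 0.61063 * 5.9 = 3.6027 dB


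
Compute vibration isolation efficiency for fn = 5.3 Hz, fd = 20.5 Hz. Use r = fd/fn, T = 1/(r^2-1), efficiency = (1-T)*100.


r = 20.5 / 5.3 = 3.86792
r^2 - 1 = 3.86792^2 - 1 = 13.9608
T = 1/13.9608 = 0.0716291
Efficiency = (1 - 0.0716291)*100 = 92.837 %


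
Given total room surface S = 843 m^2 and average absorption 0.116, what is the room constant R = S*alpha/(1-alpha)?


R = 843 * 0.116 / (1 - 0.116) = 110.62 m^2


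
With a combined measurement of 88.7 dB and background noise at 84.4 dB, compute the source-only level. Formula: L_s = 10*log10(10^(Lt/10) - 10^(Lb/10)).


10^(88.7/10) = 7.4131e+08
10^(84.4/10) = 2.75423e+08
Difference = 7.4131e+08 - 2.75423e+08 = 4.65887e+08
L_source = 10*log10(4.65887e+08) = 86.683 dB


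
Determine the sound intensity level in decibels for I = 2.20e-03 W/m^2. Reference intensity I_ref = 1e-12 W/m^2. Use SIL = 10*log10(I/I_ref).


I / I_ref = 2.20e-03 / 1e-12 = 2.2e+09
SIL = 10 * log10(2.2e+09) = 93.424 dB


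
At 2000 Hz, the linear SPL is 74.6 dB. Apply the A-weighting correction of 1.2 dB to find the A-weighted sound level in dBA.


A-weighting table: 2000 Hz -> 1.2 dB correction
SPL_A = SPL + correction = 74.6 + (1.2) = 75.8 dBA


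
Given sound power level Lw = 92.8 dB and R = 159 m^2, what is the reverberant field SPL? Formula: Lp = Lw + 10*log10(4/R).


4/R = 4/159 = 0.0251572
Lp = 92.8 + 10*log10(0.0251572) = 76.807 dB


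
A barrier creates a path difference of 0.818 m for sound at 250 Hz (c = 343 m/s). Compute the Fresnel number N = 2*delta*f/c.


N = 2*delta*f/c = 2*delta/lambda, where lambda = c/f
lambda = 343 / 250 = 1.372 m
N = 2 * 0.818 / 1.372 = 1.1924


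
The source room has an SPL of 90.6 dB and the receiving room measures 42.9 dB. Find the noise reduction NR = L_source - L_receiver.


NR = L_source - L_receiver (difference between source and receiving room levels)
NR = 90.6 - 42.9 = 47.7 dB


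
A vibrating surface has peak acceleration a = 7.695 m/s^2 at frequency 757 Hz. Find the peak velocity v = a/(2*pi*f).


omega = 2*pi*f = 2*pi*757 = 4756.37 rad/s
v = a / omega = 7.695 / 4756.37 = 0.0016178 m/s


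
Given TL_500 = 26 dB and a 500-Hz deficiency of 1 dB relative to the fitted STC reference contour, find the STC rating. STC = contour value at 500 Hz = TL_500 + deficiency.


By ASTM E413, STC = value of the fitted reference contour at 500 Hz.
Contour value at 500 Hz = TL_500 + deficiency = 26 + 1 = 27
STC = 27
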